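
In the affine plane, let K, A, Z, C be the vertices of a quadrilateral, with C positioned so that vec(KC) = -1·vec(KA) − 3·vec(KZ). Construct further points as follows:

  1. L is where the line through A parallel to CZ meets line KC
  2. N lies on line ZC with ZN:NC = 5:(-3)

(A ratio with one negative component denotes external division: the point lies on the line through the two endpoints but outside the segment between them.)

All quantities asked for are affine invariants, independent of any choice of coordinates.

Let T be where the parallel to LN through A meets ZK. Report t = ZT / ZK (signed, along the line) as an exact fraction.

t = 55/13

Choose coordinates K = (0, 0), A = (1, 0), Z = (0, 1), C = (-1, -3).
1. L is where the line through A parallel to CZ meets line KC ⇒ L = (4, 12)
2. N lies on line ZC with ZN:NC = 5:(-3) ⇒ N = (-5/2, -9)
through A parallel to LN: direction (-13/2, -21); meets ZK at T = (0, -42/13)
T = Z + t·(K−Z) with t = 55/13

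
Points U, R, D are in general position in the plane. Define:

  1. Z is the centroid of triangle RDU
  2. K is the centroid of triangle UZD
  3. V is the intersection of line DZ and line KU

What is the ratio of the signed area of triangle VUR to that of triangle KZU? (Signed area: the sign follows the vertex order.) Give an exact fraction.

Set U = (0, 0), R = (1, 0), D = (0, 1); any affine frame gives the same invariant.
1. Z is the centroid of triangle RDU ⇒ Z = (1/3, 1/3)
2. K is the centroid of triangle UZD ⇒ K = (1/9, 4/9)
3. V is the intersection of line DZ and line KU ⇒ V = (1/6, 2/3)
2·[VUR] = 2/3, 2·[KZU] = -1/9
[VUR]:[KZU] = 2/3:-1/9 = -6

[VUR]:[KZU] = -6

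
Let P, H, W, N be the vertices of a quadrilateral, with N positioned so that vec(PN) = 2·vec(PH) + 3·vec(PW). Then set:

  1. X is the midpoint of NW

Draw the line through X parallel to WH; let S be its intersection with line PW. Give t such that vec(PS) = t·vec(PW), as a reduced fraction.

Assign P = (0, 0), H = (1, 0), W = (0, 1), N = (2, 3) — the answer is frame-independent, so this choice is without loss of generality.
1. X is the midpoint of NW ⇒ X = (1, 2)
through X parallel to WH: direction (1, -1); meets PW at S = (0, 3)
S = P + t·(W−P) with t = 3

t = 3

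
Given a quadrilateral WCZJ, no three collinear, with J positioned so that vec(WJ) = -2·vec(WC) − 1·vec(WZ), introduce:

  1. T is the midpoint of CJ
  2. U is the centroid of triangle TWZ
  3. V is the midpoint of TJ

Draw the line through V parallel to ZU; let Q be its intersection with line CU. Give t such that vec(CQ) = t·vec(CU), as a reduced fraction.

t = 7/4

Assign W = (0, 0), C = (1, 0), Z = (0, 1), J = (-2, -1) — the answer is frame-independent, so this choice is without loss of generality.
1. T is the midpoint of CJ ⇒ T = (-1/2, -1/2)
2. U is the centroid of triangle TWZ ⇒ U = (-1/6, 1/6)
3. V is the midpoint of TJ ⇒ V = (-5/4, -3/4)
through V parallel to ZU: direction (-1/6, -5/6); meets CU at Q = (-25/24, 7/24)
Q = C + t·(U−C) with t = 7/4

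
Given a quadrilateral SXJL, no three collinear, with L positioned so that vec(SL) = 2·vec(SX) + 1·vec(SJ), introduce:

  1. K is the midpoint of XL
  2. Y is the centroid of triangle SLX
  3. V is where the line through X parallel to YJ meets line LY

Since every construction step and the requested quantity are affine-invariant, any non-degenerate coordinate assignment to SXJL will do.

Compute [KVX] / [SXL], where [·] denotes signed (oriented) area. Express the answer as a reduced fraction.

[KVX]:[SXL] = 5/24

Set S = (0, 0), X = (1, 0), J = (0, 1), L = (2, 1); any affine frame gives the same invariant.
1. K is the midpoint of XL ⇒ K = (3/2, 1/2)
2. Y is the centroid of triangle SLX ⇒ Y = (1, 1/3)
3. V is where the line through X parallel to YJ meets line LY ⇒ V = (3/4, 1/6)
2·[KVX] = 5/24, 2·[SXL] = 1
[KVX]:[SXL] = 5/24:1 = 5/24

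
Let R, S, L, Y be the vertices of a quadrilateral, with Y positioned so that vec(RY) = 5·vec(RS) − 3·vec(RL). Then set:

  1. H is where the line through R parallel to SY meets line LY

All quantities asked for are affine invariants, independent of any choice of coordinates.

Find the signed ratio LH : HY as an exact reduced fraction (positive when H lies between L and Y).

LH:HY = -4/3

Set R = (0, 0), S = (1, 0), L = (0, 1), Y = (5, -3); any affine frame gives the same invariant.
1. H is where the line through R parallel to SY meets line LY ⇒ H = (20, -15)
H = L + t·(Y−L) with t = 4, so LH:HY = t:(1−t) = 4:-3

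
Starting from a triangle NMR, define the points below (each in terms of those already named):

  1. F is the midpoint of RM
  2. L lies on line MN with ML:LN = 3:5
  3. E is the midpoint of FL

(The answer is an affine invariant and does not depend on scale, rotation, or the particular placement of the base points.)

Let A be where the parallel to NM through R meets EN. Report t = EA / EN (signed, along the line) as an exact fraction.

t = -3

Choose coordinates N = (0, 0), M = (1, 0), R = (0, 1).
1. F is the midpoint of RM ⇒ F = (1/2, 1/2)
2. L lies on line MN with ML:LN = 3:5 ⇒ L = (5/8, 0)
3. E is the midpoint of FL ⇒ E = (9/16, 1/4)
through R parallel to NM: direction (1, 0); meets EN at A = (9/4, 1)
A = E + t·(N−E) with t = -3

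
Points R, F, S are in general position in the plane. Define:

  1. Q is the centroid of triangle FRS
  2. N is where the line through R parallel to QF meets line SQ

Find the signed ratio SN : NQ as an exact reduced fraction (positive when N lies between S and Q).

Work in coordinates with R = (0, 0), F = (1, 0), S = (0, 1).
1. Q is the centroid of triangle FRS ⇒ Q = (1/3, 1/3)
2. N is where the line through R parallel to QF meets line SQ ⇒ N = (2/3, -1/3)
N = S + t·(Q−S) with t = 2, so SN:NQ = t:(1−t) = 2:-1

SN:NQ = -2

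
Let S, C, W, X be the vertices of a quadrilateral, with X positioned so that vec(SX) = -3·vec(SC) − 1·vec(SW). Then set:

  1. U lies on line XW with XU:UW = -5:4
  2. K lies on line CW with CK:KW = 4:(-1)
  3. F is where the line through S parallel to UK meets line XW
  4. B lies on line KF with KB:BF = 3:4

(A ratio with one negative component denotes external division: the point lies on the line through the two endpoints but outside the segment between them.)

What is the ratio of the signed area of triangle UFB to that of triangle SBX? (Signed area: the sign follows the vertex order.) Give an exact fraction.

[UFB]:[SBX] = 285/151

Assign S = (0, 0), C = (1, 0), W = (0, 1), X = (-3, -1) — the answer is frame-independent, so this choice is without loss of generality.
1. U lies on line XW with XU:UW = -5:4 ⇒ U = (12, 9)
2. K lies on line CW with CK:KW = 4:(-1) ⇒ K = (-1/3, 4/3)
3. F is where the line through S parallel to UK meets line XW ⇒ F = (-111/5, -69/5)
4. B lies on line KF with KB:BF = 3:4 ⇒ B = (-1019/105, -541/105)
2·[UFB] = -76/7, 2·[SBX] = -604/105
[UFB]:[SBX] = -76/7:-604/105 = 285/151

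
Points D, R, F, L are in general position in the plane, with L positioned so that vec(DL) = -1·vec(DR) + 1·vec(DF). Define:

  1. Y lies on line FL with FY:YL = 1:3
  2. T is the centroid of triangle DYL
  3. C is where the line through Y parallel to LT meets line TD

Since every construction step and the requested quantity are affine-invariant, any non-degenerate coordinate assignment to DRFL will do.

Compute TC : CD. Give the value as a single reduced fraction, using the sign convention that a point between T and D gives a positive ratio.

TC:CD = -1/2

Work in coordinates with D = (0, 0), R = (1, 0), F = (0, 1), L = (-1, 1).
1. Y lies on line FL with FY:YL = 1:3 ⇒ Y = (-1/4, 1)
2. T is the centroid of triangle DYL ⇒ T = (-5/12, 2/3)
3. C is where the line through Y parallel to LT meets line TD ⇒ C = (-5/6, 4/3)
C = T + t·(D−T) with t = -1, so TC:CD = t:(1−t) = -1:2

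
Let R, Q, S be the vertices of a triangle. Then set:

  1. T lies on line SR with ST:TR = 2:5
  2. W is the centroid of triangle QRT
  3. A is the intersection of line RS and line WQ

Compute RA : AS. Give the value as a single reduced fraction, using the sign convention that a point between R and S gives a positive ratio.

Assign R = (0, 0), Q = (1, 0), S = (0, 1) — the answer is frame-independent, so this choice is without loss of generality.
1. T lies on line SR with ST:TR = 2:5 ⇒ T = (0, 5/7)
2. W is the centroid of triangle QRT ⇒ W = (1/3, 5/21)
3. A is the intersection of line RS and line WQ ⇒ A = (0, 5/14)
A = R + t·(S−R) with t = 5/14, so RA:AS = t:(1−t) = 5/14:9/14

RA:AS = 5/9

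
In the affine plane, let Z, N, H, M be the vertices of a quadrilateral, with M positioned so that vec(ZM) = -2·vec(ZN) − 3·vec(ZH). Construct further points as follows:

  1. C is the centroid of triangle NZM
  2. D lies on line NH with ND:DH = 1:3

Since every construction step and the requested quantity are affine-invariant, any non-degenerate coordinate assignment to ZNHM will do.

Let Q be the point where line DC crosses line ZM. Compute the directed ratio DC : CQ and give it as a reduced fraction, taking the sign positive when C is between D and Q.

Set Z = (0, 0), N = (1, 0), H = (0, 1), M = (-2, -3); any affine frame gives the same invariant.
1. C is the centroid of triangle NZM ⇒ C = (-1/3, -1)
2. D lies on line NH with ND:DH = 1:3 ⇒ D = (3/4, 1/4)
line DC meets ZM at Q = (-16/9, -8/3)
C = D + t·(Q−D) with t = 3/7, so DC:CQ = 3/7:4/7

DC:CQ = 3/4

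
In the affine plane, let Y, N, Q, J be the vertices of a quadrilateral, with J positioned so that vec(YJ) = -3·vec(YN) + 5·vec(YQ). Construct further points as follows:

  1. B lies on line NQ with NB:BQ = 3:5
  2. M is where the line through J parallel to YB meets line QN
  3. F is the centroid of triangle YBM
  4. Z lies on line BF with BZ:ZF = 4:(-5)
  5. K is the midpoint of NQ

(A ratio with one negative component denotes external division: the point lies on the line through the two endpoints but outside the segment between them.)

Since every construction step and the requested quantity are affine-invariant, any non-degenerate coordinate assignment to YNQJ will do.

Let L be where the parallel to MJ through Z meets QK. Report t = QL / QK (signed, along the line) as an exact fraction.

t = 151/12

Assign Y = (0, 0), N = (1, 0), Q = (0, 1), J = (-3, 5) — the answer is frame-independent, so this choice is without loss of generality.
1. B lies on line NQ with NB:BQ = 3:5 ⇒ B = (5/8, 3/8)
2. M is where the line through J parallel to YB meets line QN ⇒ M = (-29/8, 37/8)
3. F is the centroid of triangle YBM ⇒ F = (-1, 5/3)
4. Z lies on line BF with BZ:ZF = 4:(-5) ⇒ Z = (57/8, -115/24)
5. K is the midpoint of NQ ⇒ K = (1/2, 1/2)
through Z parallel to MJ: direction (5/8, 3/8); meets QK at L = (151/24, -127/24)
L = Q + t·(K−Q) with t = 151/12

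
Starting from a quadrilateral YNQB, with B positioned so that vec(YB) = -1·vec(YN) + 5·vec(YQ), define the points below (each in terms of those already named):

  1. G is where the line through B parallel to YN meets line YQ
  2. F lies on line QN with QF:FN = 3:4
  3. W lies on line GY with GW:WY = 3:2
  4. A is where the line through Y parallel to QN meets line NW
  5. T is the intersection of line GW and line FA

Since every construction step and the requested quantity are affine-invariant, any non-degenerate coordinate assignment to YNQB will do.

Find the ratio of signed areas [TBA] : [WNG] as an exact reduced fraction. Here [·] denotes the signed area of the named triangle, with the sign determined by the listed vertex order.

Assign Y = (0, 0), N = (1, 0), Q = (0, 1), B = (-1, 5) — the answer is frame-independent, so this choice is without loss of generality.
1. G is where the line through B parallel to YN meets line YQ ⇒ G = (0, 5)
2. F lies on line QN with QF:FN = 3:4 ⇒ F = (3/7, 4/7)
3. W lies on line GY with GW:WY = 3:2 ⇒ W = (0, 2)
4. A is where the line through Y parallel to QN meets line NW ⇒ A = (2, -2)
5. T is the intersection of line GW and line FA ⇒ T = (0, 14/11)
2·[TBA] = -46/11, 2·[WNG] = 3
[TBA]:[WNG] = -46/11:3 = -46/33

[TBA]:[WNG] = -46/33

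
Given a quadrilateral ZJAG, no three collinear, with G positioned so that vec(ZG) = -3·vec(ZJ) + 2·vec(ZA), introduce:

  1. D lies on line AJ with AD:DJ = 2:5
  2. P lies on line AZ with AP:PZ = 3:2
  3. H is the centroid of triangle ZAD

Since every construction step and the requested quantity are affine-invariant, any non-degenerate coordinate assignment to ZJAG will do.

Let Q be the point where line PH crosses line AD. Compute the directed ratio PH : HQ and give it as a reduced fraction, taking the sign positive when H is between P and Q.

PH:HQ = 4/5

Choose coordinates Z = (0, 0), J = (1, 0), A = (0, 1), G = (-3, 2).
1. D lies on line AJ with AD:DJ = 2:5 ⇒ D = (2/7, 5/7)
2. P lies on line AZ with AP:PZ = 3:2 ⇒ P = (0, 2/5)
3. H is the centroid of triangle ZAD ⇒ H = (2/21, 4/7)
line PH meets AD at Q = (3/14, 11/14)
H = P + t·(Q−P) with t = 4/9, so PH:HQ = 4/9:5/9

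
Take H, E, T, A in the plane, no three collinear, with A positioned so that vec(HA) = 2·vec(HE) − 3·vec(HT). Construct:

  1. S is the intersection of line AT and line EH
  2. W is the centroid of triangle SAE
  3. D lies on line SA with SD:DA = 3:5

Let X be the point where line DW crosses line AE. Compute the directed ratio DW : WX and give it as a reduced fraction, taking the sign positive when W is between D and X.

Set H = (0, 0), E = (1, 0), T = (0, 1), A = (2, -3); any affine frame gives the same invariant.
1. S is the intersection of line AT and line EH ⇒ S = (1/2, 0)
2. W is the centroid of triangle SAE ⇒ W = (7/6, -1)
3. D lies on line SA with SD:DA = 3:5 ⇒ D = (17/16, -9/8)
line DW meets AE at X = (9/7, -6/7)
W = D + t·(X−D) with t = 7/15, so DW:WX = 7/15:8/15

DW:WX = 7/8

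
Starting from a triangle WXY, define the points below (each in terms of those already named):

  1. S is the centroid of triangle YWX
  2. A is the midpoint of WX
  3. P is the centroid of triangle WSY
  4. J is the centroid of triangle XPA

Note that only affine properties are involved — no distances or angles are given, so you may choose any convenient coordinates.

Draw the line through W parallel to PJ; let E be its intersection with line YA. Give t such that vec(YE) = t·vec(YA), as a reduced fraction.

t = 23/15

Set W = (0, 0), X = (1, 0), Y = (0, 1); any affine frame gives the same invariant.
1. S is the centroid of triangle YWX ⇒ S = (1/3, 1/3)
2. A is the midpoint of WX ⇒ A = (1/2, 0)
3. P is the centroid of triangle WSY ⇒ P = (1/9, 4/9)
4. J is the centroid of triangle XPA ⇒ J = (29/54, 4/27)
through W parallel to PJ: direction (23/54, -8/27); meets YA at E = (23/30, -8/15)
E = Y + t·(A−Y) with t = 23/15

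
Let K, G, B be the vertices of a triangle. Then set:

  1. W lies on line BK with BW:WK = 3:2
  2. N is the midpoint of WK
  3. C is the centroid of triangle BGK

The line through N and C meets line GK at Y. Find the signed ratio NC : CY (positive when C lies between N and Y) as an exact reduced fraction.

NC:CY = -2/5

Set K = (0, 0), G = (1, 0), B = (0, 1); any affine frame gives the same invariant.
1. W lies on line BK with BW:WK = 3:2 ⇒ W = (0, 2/5)
2. N is the midpoint of WK ⇒ N = (0, 1/5)
3. C is the centroid of triangle BGK ⇒ C = (1/3, 1/3)
line NC meets GK at Y = (-1/2, 0)
C = N + t·(Y−N) with t = -2/3, so NC:CY = -2/3:5/3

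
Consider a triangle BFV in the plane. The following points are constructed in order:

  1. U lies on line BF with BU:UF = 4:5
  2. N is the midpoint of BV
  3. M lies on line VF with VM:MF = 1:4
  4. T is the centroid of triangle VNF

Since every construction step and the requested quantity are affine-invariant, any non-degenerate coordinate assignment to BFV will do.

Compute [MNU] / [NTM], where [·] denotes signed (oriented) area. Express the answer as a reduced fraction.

[MNU]:[NTM] = 7/3

Set B = (0, 0), F = (1, 0), V = (0, 1); any affine frame gives the same invariant.
1. U lies on line BF with BU:UF = 4:5 ⇒ U = (4/9, 0)
2. N is the midpoint of BV ⇒ N = (0, 1/2)
3. M lies on line VF with VM:MF = 1:4 ⇒ M = (1/5, 4/5)
4. T is the centroid of triangle VNF ⇒ T = (1/3, 1/2)
2·[MNU] = 7/30, 2·[NTM] = 1/10
[MNU]:[NTM] = 7/30:1/10 = 7/3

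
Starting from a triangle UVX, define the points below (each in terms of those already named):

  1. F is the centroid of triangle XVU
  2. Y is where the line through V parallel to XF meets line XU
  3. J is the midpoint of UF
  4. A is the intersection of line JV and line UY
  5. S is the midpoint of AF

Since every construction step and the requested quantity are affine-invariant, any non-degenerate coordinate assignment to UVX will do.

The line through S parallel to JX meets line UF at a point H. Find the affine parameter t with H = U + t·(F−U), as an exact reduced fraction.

t = 11/20

Set U = (0, 0), V = (1, 0), X = (0, 1); any affine frame gives the same invariant.
1. F is the centroid of triangle XVU ⇒ F = (1/3, 1/3)
2. Y is where the line through V parallel to XF meets line XU ⇒ Y = (0, 2)
3. J is the midpoint of UF ⇒ J = (1/6, 1/6)
4. A is the intersection of line JV and line UY ⇒ A = (0, 1/5)
5. S is the midpoint of AF ⇒ S = (1/6, 4/15)
through S parallel to JX: direction (-1/6, 5/6); meets UF at H = (11/60, 11/60)
H = U + t·(F−U) with t = 11/20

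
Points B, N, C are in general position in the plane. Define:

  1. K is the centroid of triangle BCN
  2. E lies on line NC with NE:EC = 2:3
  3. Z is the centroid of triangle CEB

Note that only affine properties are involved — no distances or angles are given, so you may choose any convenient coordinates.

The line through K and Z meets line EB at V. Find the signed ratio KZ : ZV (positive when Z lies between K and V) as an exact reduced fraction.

KZ:ZV = -2/3

Assign B = (0, 0), N = (1, 0), C = (0, 1) — the answer is frame-independent, so this choice is without loss of generality.
1. K is the centroid of triangle BCN ⇒ K = (1/3, 1/3)
2. E lies on line NC with NE:EC = 2:3 ⇒ E = (3/5, 2/5)
3. Z is the centroid of triangle CEB ⇒ Z = (1/5, 7/15)
line KZ meets EB at V = (2/5, 4/15)
Z = K + t·(V−K) with t = -2, so KZ:ZV = -2:3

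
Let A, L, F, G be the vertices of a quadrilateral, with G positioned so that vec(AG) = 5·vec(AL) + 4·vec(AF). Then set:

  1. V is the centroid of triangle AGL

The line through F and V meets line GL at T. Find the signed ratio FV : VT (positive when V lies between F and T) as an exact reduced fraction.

Assign A = (0, 0), L = (1, 0), F = (0, 1), G = (5, 4) — the answer is frame-independent, so this choice is without loss of generality.
1. V is the centroid of triangle AGL ⇒ V = (2, 4/3)
line FV meets GL at T = (12/5, 7/5)
V = F + t·(T−F) with t = 5/6, so FV:VT = 5/6:1/6

FV:VT = 5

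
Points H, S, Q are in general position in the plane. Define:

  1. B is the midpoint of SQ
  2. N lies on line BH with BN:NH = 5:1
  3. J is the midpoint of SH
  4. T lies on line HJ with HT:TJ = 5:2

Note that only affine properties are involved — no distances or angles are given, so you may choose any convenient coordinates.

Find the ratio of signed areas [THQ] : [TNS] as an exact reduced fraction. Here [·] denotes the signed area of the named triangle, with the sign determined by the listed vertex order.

Set H = (0, 0), S = (1, 0), Q = (0, 1); any affine frame gives the same invariant.
1. B is the midpoint of SQ ⇒ B = (1/2, 1/2)
2. N lies on line BH with BN:NH = 5:1 ⇒ N = (1/12, 1/12)
3. J is the midpoint of SH ⇒ J = (1/2, 0)
4. T lies on line HJ with HT:TJ = 5:2 ⇒ T = (5/14, 0)
2·[THQ] = -5/14, 2·[TNS] = -3/56
[THQ]:[TNS] = -5/14:-3/56 = 20/3

[THQ]:[TNS] = 20/3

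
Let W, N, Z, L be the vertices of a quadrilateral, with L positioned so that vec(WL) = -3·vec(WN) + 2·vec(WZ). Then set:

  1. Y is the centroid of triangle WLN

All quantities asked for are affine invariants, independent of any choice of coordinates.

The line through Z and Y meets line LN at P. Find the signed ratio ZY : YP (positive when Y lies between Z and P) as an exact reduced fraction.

Choose coordinates W = (0, 0), N = (1, 0), Z = (0, 1), L = (-3, 2).
1. Y is the centroid of triangle WLN ⇒ Y = (-2/3, 2/3)
line ZY meets LN at P = (-1/2, 3/4)
Y = Z + t·(P−Z) with t = 4/3, so ZY:YP = 4/3:-1/3

ZY:YP = -4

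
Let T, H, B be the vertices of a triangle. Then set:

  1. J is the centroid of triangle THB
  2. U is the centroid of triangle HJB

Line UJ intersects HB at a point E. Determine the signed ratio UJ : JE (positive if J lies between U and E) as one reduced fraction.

UJ:JE = -2/3

Assign T = (0, 0), H = (1, 0), B = (0, 1) — the answer is frame-independent, so this choice is without loss of generality.
1. J is the centroid of triangle THB ⇒ J = (1/3, 1/3)
2. U is the centroid of triangle HJB ⇒ U = (4/9, 4/9)
line UJ meets HB at E = (1/2, 1/2)
J = U + t·(E−U) with t = -2, so UJ:JE = -2:3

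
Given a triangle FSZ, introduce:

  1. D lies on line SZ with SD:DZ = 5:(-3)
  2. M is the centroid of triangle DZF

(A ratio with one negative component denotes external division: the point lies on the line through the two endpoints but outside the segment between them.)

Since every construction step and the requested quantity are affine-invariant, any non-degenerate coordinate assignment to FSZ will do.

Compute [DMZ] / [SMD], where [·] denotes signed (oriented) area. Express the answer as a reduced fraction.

[DMZ]:[SMD] = -3/5

Assign F = (0, 0), S = (1, 0), Z = (0, 1) — the answer is frame-independent, so this choice is without loss of generality.
1. D lies on line SZ with SD:DZ = 5:(-3) ⇒ D = (-3/2, 5/2)
2. M is the centroid of triangle DZF ⇒ M = (-1/2, 7/6)
2·[DMZ] = 1/2, 2·[SMD] = -5/6
[DMZ]:[SMD] = 1/2:-5/6 = -3/5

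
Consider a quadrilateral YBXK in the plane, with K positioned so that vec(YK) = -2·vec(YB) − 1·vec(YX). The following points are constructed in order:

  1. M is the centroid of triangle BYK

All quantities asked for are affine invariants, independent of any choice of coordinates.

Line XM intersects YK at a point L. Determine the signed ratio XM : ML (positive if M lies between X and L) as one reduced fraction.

XM:ML = -7

Set Y = (0, 0), B = (1, 0), X = (0, 1), K = (-2, -1); any affine frame gives the same invariant.
1. M is the centroid of triangle BYK ⇒ M = (-1/3, -1/3)
line XM meets YK at L = (-2/7, -1/7)
M = X + t·(L−X) with t = 7/6, so XM:ML = 7/6:-1/6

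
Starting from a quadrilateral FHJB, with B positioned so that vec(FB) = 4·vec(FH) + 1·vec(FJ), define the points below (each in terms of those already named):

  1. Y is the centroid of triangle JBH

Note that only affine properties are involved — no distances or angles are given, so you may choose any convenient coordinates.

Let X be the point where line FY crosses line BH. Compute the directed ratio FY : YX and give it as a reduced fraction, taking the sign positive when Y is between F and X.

Assign F = (0, 0), H = (1, 0), J = (0, 1), B = (4, 1) — the answer is frame-independent, so this choice is without loss of generality.
1. Y is the centroid of triangle JBH ⇒ Y = (5/3, 2/3)
line FY meets BH at X = (-5, -2)
Y = F + t·(X−F) with t = -1/3, so FY:YX = -1/3:4/3

FY:YX = -1/4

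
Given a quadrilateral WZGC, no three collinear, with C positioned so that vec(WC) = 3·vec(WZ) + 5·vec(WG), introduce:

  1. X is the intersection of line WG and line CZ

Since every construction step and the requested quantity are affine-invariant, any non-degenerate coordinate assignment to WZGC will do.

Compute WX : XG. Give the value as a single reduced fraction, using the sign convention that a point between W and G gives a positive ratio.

WX:XG = -5/7

Assign W = (0, 0), Z = (1, 0), G = (0, 1), C = (3, 5) — the answer is frame-independent, so this choice is without loss of generality.
1. X is the intersection of line WG and line CZ ⇒ X = (0, -5/2)
X = W + t·(G−W) with t = -5/2, so WX:XG = t:(1−t) = -5/2:7/2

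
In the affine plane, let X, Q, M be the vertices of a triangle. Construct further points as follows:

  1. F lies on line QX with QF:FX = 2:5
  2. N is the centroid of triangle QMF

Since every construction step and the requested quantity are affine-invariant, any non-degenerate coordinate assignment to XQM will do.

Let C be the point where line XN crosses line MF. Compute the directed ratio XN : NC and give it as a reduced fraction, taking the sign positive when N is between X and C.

Choose coordinates X = (0, 0), Q = (1, 0), M = (0, 1).
1. F lies on line QX with QF:FX = 2:5 ⇒ F = (5/7, 0)
2. N is the centroid of triangle QMF ⇒ N = (4/7, 1/3)
line XN meets MF at C = (60/119, 5/17)
N = X + t·(C−X) with t = 17/15, so XN:NC = 17/15:-2/15

XN:NC = -17/2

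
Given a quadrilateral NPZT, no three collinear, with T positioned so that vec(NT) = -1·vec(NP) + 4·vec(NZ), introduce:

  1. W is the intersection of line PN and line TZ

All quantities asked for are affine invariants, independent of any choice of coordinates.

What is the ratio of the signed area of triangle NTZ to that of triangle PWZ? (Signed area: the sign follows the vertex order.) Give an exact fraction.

[NTZ]:[PWZ] = 3/2

Assign N = (0, 0), P = (1, 0), Z = (0, 1), T = (-1, 4) — the answer is frame-independent, so this choice is without loss of generality.
1. W is the intersection of line PN and line TZ ⇒ W = (1/3, 0)
2·[NTZ] = -1, 2·[PWZ] = -2/3
[NTZ]:[PWZ] = -1:-2/3 = 3/2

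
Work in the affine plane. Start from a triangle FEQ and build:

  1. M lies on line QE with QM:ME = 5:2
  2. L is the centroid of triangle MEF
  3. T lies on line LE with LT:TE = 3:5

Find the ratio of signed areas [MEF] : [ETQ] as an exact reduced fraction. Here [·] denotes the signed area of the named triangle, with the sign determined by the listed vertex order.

[MEF]:[ETQ] = 48/35

Assign F = (0, 0), E = (1, 0), Q = (0, 1) — the answer is frame-independent, so this choice is without loss of generality.
1. M lies on line QE with QM:ME = 5:2 ⇒ M = (5/7, 2/7)
2. L is the centroid of triangle MEF ⇒ L = (4/7, 2/21)
3. T lies on line LE with LT:TE = 3:5 ⇒ T = (41/56, 5/84)
2·[MEF] = -2/7, 2·[ETQ] = -5/24
[MEF]:[ETQ] = -2/7:-5/24 = 48/35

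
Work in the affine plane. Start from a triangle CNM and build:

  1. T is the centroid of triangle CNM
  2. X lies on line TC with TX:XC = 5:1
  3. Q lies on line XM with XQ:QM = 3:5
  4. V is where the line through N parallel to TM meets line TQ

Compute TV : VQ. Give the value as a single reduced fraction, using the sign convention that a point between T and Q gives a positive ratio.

Assign C = (0, 0), N = (1, 0), M = (0, 1) — the answer is frame-independent, so this choice is without loss of generality.
1. T is the centroid of triangle CNM ⇒ T = (1/3, 1/3)
2. X lies on line TC with TX:XC = 5:1 ⇒ X = (1/18, 1/18)
3. Q lies on line XM with XQ:QM = 3:5 ⇒ Q = (5/144, 59/144)
4. V is where the line through N parallel to TM meets line TQ ⇒ V = (68/75, 14/75)
V = T + t·(Q−T) with t = -48/25, so TV:VQ = t:(1−t) = -48/25:73/25

TV:VQ = -48/73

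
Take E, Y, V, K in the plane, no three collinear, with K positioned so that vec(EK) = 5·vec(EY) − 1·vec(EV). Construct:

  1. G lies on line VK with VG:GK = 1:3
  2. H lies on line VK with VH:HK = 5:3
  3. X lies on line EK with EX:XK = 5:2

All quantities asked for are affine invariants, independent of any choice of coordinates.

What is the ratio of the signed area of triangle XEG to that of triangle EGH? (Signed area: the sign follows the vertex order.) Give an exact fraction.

Set E = (0, 0), Y = (1, 0), V = (0, 1), K = (5, -1); any affine frame gives the same invariant.
1. G lies on line VK with VG:GK = 1:3 ⇒ G = (5/4, 1/2)
2. H lies on line VK with VH:HK = 5:3 ⇒ H = (25/8, -1/4)
3. X lies on line EK with EX:XK = 5:2 ⇒ X = (25/7, -5/7)
2·[XEG] = -75/28, 2·[EGH] = -15/8
[XEG]:[EGH] = -75/28:-15/8 = 10/7

[XEG]:[EGH] = 10/7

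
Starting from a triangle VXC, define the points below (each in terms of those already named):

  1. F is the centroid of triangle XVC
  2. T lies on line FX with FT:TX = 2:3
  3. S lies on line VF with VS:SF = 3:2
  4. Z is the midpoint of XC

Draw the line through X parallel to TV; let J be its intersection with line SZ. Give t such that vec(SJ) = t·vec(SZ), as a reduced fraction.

t = -7/3

Assign V = (0, 0), X = (1, 0), C = (0, 1) — the answer is frame-independent, so this choice is without loss of generality.
1. F is the centroid of triangle XVC ⇒ F = (1/3, 1/3)
2. T lies on line FX with FT:TX = 2:3 ⇒ T = (3/5, 1/5)
3. S lies on line VF with VS:SF = 3:2 ⇒ S = (1/5, 1/5)
4. Z is the midpoint of XC ⇒ Z = (1/2, 1/2)
through X parallel to TV: direction (-3/5, -1/5); meets SZ at J = (-1/2, -1/2)
J = S + t·(Z−S) with t = -7/3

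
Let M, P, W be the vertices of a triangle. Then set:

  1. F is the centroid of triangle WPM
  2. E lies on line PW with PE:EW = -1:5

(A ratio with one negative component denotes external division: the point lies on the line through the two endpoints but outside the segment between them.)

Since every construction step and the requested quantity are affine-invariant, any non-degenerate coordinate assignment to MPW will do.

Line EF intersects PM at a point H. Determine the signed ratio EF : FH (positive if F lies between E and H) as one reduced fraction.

EF:FH = -7/4

Choose coordinates M = (0, 0), P = (1, 0), W = (0, 1).
1. F is the centroid of triangle WPM ⇒ F = (1/3, 1/3)
2. E lies on line PW with PE:EW = -1:5 ⇒ E = (5/4, -1/4)
line EF meets PM at H = (6/7, 0)
F = E + t·(H−E) with t = 7/3, so EF:FH = 7/3:-4/3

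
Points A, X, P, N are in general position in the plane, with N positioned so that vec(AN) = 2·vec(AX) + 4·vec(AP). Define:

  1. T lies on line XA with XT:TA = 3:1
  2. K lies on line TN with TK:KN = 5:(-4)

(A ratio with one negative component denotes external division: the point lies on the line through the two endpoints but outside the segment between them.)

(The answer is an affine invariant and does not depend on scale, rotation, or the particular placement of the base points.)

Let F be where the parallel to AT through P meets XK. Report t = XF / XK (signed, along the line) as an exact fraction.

t = 1/20

Set A = (0, 0), X = (1, 0), P = (0, 1), N = (2, 4); any affine frame gives the same invariant.
1. T lies on line XA with XT:TA = 3:1 ⇒ T = (1/4, 0)
2. K lies on line TN with TK:KN = 5:(-4) ⇒ K = (9, 20)
through P parallel to AT: direction (1/4, 0); meets XK at F = (7/5, 1)
F = X + t·(K−X) with t = 1/20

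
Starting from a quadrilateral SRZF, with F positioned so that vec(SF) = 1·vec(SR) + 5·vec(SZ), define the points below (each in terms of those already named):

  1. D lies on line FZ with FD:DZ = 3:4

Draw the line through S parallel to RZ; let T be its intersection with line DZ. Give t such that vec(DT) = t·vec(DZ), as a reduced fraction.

Choose coordinates S = (0, 0), R = (1, 0), Z = (0, 1), F = (1, 5).
1. D lies on line FZ with FD:DZ = 3:4 ⇒ D = (4/7, 23/7)
through S parallel to RZ: direction (-1, 1); meets DZ at T = (-1/5, 1/5)
T = D + t·(Z−D) with t = 27/20

t = 27/20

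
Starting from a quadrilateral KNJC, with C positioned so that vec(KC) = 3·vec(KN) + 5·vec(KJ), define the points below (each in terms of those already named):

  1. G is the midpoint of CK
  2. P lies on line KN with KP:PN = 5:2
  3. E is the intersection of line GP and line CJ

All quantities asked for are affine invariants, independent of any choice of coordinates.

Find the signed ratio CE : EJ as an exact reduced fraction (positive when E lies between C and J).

Set K = (0, 0), N = (1, 0), J = (0, 1), C = (3, 5); any affine frame gives the same invariant.
1. G is the midpoint of CK ⇒ G = (3/2, 5/2)
2. P lies on line KN with KP:PN = 5:2 ⇒ P = (5/7, 0)
3. E is the intersection of line GP and line CJ ⇒ E = (108/61, 205/61)
E = C + t·(J−C) with t = 25/61, so CE:EJ = t:(1−t) = 25/61:36/61

CE:EJ = 25/36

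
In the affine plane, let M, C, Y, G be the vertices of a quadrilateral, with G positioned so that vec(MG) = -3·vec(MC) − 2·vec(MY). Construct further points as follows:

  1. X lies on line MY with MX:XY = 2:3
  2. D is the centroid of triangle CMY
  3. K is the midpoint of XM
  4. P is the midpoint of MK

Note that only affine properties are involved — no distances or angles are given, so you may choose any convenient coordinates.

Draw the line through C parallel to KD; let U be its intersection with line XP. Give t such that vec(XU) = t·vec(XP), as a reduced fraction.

t = 8/3

Work in coordinates with M = (0, 0), C = (1, 0), Y = (0, 1), G = (-3, -2).
1. X lies on line MY with MX:XY = 2:3 ⇒ X = (0, 2/5)
2. D is the centroid of triangle CMY ⇒ D = (1/3, 1/3)
3. K is the midpoint of XM ⇒ K = (0, 1/5)
4. P is the midpoint of MK ⇒ P = (0, 1/10)
through C parallel to KD: direction (1/3, 2/15); meets XP at U = (0, -2/5)
U = X + t·(P−X) with t = 8/3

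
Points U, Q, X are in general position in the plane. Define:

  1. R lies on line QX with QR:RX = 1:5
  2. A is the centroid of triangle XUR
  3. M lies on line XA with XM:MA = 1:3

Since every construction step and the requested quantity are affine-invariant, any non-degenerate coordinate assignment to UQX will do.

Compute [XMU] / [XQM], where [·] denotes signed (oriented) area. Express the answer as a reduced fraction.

[XMU]:[XQM] = 5/6

Set U = (0, 0), Q = (1, 0), X = (0, 1); any affine frame gives the same invariant.
1. R lies on line QX with QR:RX = 1:5 ⇒ R = (5/6, 1/6)
2. A is the centroid of triangle XUR ⇒ A = (5/18, 7/18)
3. M lies on line XA with XM:MA = 1:3 ⇒ M = (5/72, 61/72)
2·[XMU] = -5/72, 2·[XQM] = -1/12
[XMU]:[XQM] = -5/72:-1/12 = 5/6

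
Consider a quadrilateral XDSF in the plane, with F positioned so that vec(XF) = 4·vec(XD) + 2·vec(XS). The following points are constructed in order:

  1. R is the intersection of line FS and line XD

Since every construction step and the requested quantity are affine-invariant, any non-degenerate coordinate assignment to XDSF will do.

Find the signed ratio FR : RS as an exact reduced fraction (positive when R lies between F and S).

Work in coordinates with X = (0, 0), D = (1, 0), S = (0, 1), F = (4, 2).
1. R is the intersection of line FS and line XD ⇒ R = (-4, 0)
R = F + t·(S−F) with t = 2, so FR:RS = t:(1−t) = 2:-1

FR:RS = -2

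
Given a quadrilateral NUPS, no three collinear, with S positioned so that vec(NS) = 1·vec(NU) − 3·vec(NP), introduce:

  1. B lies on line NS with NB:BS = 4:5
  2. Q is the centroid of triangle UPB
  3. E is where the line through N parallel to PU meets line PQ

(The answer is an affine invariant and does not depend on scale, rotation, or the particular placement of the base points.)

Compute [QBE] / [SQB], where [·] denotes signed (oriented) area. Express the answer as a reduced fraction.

[QBE]:[SQB] = 1/2

Choose coordinates N = (0, 0), U = (1, 0), P = (0, 1), S = (1, -3).
1. B lies on line NS with NB:BS = 4:5 ⇒ B = (4/9, -4/3)
2. Q is the centroid of triangle UPB ⇒ Q = (13/27, -1/9)
3. E is where the line through N parallel to PU meets line PQ ⇒ E = (13/17, -13/17)
2·[QBE] = 10/27, 2·[SQB] = 20/27
[QBE]:[SQB] = 10/27:20/27 = 1/2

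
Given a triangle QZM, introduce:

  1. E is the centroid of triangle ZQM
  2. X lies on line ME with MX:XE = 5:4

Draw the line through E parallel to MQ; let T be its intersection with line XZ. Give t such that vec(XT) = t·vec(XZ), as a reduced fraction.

Assign Q = (0, 0), Z = (1, 0), M = (0, 1) — the answer is frame-independent, so this choice is without loss of generality.
1. E is the centroid of triangle ZQM ⇒ E = (1/3, 1/3)
2. X lies on line ME with MX:XE = 5:4 ⇒ X = (5/27, 17/27)
through E parallel to MQ: direction (0, -1); meets XZ at T = (1/3, 17/33)
T = X + t·(Z−X) with t = 2/11

t = 2/11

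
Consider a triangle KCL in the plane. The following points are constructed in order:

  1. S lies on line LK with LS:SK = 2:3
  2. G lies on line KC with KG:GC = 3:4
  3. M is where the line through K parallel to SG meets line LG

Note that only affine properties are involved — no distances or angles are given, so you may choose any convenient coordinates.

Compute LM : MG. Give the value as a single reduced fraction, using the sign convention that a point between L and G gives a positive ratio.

LM:MG = -5/3

Set K = (0, 0), C = (1, 0), L = (0, 1); any affine frame gives the same invariant.
1. S lies on line LK with LS:SK = 2:3 ⇒ S = (0, 3/5)
2. G lies on line KC with KG:GC = 3:4 ⇒ G = (3/7, 0)
3. M is where the line through K parallel to SG meets line LG ⇒ M = (15/14, -3/2)
M = L + t·(G−L) with t = 5/2, so LM:MG = t:(1−t) = 5/2:-3/2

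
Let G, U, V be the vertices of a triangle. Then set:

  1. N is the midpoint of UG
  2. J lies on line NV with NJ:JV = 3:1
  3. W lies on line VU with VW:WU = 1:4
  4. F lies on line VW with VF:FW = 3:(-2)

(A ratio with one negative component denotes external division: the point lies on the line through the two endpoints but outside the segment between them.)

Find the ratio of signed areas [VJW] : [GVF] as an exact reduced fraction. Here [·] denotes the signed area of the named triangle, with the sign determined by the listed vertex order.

[VJW]:[GVF] = -1/24

Set G = (0, 0), U = (1, 0), V = (0, 1); any affine frame gives the same invariant.
1. N is the midpoint of UG ⇒ N = (1/2, 0)
2. J lies on line NV with NJ:JV = 3:1 ⇒ J = (1/8, 3/4)
3. W lies on line VU with VW:WU = 1:4 ⇒ W = (1/5, 4/5)
4. F lies on line VW with VF:FW = 3:(-2) ⇒ F = (3/5, 2/5)
2·[VJW] = 1/40, 2·[GVF] = -3/5
[VJW]:[GVF] = 1/40:-3/5 = -1/24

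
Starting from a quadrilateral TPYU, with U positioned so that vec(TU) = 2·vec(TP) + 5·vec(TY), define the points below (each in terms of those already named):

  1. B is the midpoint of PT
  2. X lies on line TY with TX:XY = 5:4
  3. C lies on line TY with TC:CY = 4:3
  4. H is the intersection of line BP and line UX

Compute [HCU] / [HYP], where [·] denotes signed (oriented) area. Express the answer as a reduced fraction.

[HCU]:[HYP] = 1/35

Set T = (0, 0), P = (1, 0), Y = (0, 1), U = (2, 5); any affine frame gives the same invariant.
1. B is the midpoint of PT ⇒ B = (1/2, 0)
2. X lies on line TY with TX:XY = 5:4 ⇒ X = (0, 5/9)
3. C lies on line TY with TC:CY = 4:3 ⇒ C = (0, 4/7)
4. H is the intersection of line BP and line UX ⇒ H = (-1/4, 0)
2·[HCU] = -1/28, 2·[HYP] = -5/4
[HCU]:[HYP] = -1/28:-5/4 = 1/35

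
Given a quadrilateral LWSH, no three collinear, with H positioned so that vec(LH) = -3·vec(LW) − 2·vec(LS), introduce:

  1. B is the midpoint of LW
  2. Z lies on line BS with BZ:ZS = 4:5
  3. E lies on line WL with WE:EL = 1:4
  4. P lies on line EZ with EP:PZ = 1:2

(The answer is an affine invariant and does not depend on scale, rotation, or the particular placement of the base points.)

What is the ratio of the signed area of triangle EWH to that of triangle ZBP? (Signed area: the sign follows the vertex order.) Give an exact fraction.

Work in coordinates with L = (0, 0), W = (1, 0), S = (0, 1), H = (-3, -2).
1. B is the midpoint of LW ⇒ B = (1/2, 0)
2. Z lies on line BS with BZ:ZS = 4:5 ⇒ Z = (5/18, 4/9)
3. E lies on line WL with WE:EL = 1:4 ⇒ E = (4/5, 0)
4. P lies on line EZ with EP:PZ = 1:2 ⇒ P = (169/270, 4/27)
2·[EWH] = -2/5, 2·[ZBP] = 4/45
[EWH]:[ZBP] = -2/5:4/45 = -9/2

[EWH]:[ZBP] = -9/2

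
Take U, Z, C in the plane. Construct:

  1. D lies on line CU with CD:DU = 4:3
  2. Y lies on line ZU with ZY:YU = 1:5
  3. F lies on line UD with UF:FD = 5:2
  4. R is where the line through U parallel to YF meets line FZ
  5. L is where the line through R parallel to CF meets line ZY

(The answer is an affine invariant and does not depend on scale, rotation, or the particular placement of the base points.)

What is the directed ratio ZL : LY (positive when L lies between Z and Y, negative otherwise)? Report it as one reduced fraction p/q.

ZL:LY = -36/35

Assign U = (0, 0), Z = (1, 0), C = (0, 1) — the answer is frame-independent, so this choice is without loss of generality.
1. D lies on line CU with CD:DU = 4:3 ⇒ D = (0, 3/7)
2. Y lies on line ZU with ZY:YU = 1:5 ⇒ Y = (5/6, 0)
3. F lies on line UD with UF:FD = 5:2 ⇒ F = (0, 15/49)
4. R is where the line through U parallel to YF meets line FZ ⇒ R = (-5, 90/49)
5. L is where the line through R parallel to CF meets line ZY ⇒ L = (-5, 0)
L = Z + t·(Y−Z) with t = 36, so ZL:LY = t:(1−t) = 36:-35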